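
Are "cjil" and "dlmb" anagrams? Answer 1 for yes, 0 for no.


Strings: "cjil", "dlmb"
Sorted first:  cijl
Sorted second: bdlm
Differ at position 0: 'c' vs 'b' => not anagrams

0


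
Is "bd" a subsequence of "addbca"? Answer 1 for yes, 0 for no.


Check if "bd" is a subsequence of "addbca"
Greedy scan:
  Position 0 ('a'): no match needed
  Position 1 ('d'): no match needed
  Position 2 ('d'): no match needed
  Position 3 ('b'): matches sub[0] = 'b'
  Position 4 ('c'): no match needed
  Position 5 ('a'): no match needed
Only matched 1/2 characters => not a subsequence

0


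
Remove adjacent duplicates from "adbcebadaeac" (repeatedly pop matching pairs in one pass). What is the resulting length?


Input: adbcebadaeac
Stack-based adjacent duplicate removal:
  Read 'a': push. Stack: a
  Read 'd': push. Stack: ad
  Read 'b': push. Stack: adb
  Read 'c': push. Stack: adbc
  Read 'e': push. Stack: adbce
  Read 'b': push. Stack: adbceb
  Read 'a': push. Stack: adbceba
  Read 'd': push. Stack: adbcebad
  Read 'a': push. Stack: adbcebada
  Read 'e': push. Stack: adbcebadae
  Read 'a': push. Stack: adbcebadaea
  Read 'c': push. Stack: adbcebadaeac
Final stack: "adbcebadaeac" (length 12)

12


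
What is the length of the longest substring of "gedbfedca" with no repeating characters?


Input: "gedbfedca"
Sliding window (track last position of each char):
  Position 0 ('g'): window [0,0] length 1 -- new best
  Position 1 ('e'): window [0,1] length 2 -- new best
  Position 2 ('d'): window [0,2] length 3 -- new best
  Position 3 ('b'): window [0,3] length 4 -- new best
  Position 4 ('f'): window [0,4] length 5 -- new best
  Position 5 ('e'): repeat (last at 1), move window start to 2
  Position 5 ('e'): window [2,5] length 4
  Position 6 ('d'): repeat (last at 2), move window start to 3
  Position 6 ('d'): window [3,6] length 4
  Position 7 ('c'): window [3,7] length 5
  Position 8 ('a'): window [3,8] length 6 -- new best
Longest substring with no repeats: "bfedca" with length 6

6


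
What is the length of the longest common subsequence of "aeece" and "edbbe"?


LCS of "aeece" and "edbbe"
DP table:
           e    d    b    b    e
      0    0    0    0    0    0
  a   0    0    0    0    0    0
  e   0    1    1    1    1    1
  e   0    1    1    1    1    2
  c   0    1    1    1    1    2
  e   0    1    1    1    1    2
LCS length = dp[5][5] = 2

2


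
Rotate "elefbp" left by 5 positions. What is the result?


Input: "elefbp", rotate left by 5
First 5 characters: "elefb"
Remaining characters: "p"
Concatenate remaining + first: "p" + "elefb" = "pelefb"

pelefb


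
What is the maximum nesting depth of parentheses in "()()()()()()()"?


Input: "()()()()()()()"
Tracking depth:
  Position 0 '(': depth becomes 1
  Position 1 ')': depth becomes 0
  Position 2 '(': depth becomes 1
  Position 3 ')': depth becomes 0
  Position 4 '(': depth becomes 1
  Position 5 ')': depth becomes 0
  Position 6 '(': depth becomes 1
  Position 7 ')': depth becomes 0
  Position 8 '(': depth becomes 1
  Position 9 ')': depth becomes 0
  Position 10 '(': depth becomes 1
  Position 11 ')': depth becomes 0
  Position 12 '(': depth becomes 1
  Position 13 ')': depth becomes 0
Maximum depth reached: 1

1


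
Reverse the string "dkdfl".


Input: dkdfl
Reading characters right to left:
  Position 4: 'l'
  Position 3: 'f'
  Position 2: 'd'
  Position 1: 'k'
  Position 0: 'd'
Reversed: lfdkd

lfdkd


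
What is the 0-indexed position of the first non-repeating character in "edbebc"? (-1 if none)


Input: edbebc
Character frequencies:
  'b': 2
  'c': 1
  'd': 1
  'e': 2
Scanning left to right for freq == 1:
  Position 0 ('e'): freq=2, skip
  Position 1 ('d'): unique! => answer = 1

1


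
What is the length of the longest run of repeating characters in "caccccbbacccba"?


Input: "caccccbbacccba"
Scanning for longest run:
  Position 1 ('a'): new char, reset run to 1
  Position 2 ('c'): new char, reset run to 1
  Position 3 ('c'): continues run of 'c', length=2
  Position 4 ('c'): continues run of 'c', length=3
  Position 5 ('c'): continues run of 'c', length=4
  Position 6 ('b'): new char, reset run to 1
  Position 7 ('b'): continues run of 'b', length=2
  Position 8 ('a'): new char, reset run to 1
  Position 9 ('c'): new char, reset run to 1
  Position 10 ('c'): continues run of 'c', length=2
  Position 11 ('c'): continues run of 'c', length=3
  Position 12 ('b'): new char, reset run to 1
  Position 13 ('a'): new char, reset run to 1
Longest run: 'c' with length 4

4


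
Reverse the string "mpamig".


Input: mpamig
Reading characters right to left:
  Position 5: 'g'
  Position 4: 'i'
  Position 3: 'm'
  Position 2: 'a'
  Position 1: 'p'
  Position 0: 'm'
Reversed: gimapm

gimapm


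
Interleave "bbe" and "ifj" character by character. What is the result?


Interleaving "bbe" and "ifj":
  Position 0: 'b' from first, 'i' from second => "bi"
  Position 1: 'b' from first, 'f' from second => "bf"
  Position 2: 'e' from first, 'j' from second => "ej"
Result: bibfej

bibfej


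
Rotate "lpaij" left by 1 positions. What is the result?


Input: "lpaij", rotate left by 1
First 1 characters: "l"
Remaining characters: "paij"
Concatenate remaining + first: "paij" + "l" = "paijl"

paijl


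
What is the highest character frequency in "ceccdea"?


Input: ceccdea
Character counts:
  'a': 1
  'c': 3
  'd': 1
  'e': 2
Maximum frequency: 3

3


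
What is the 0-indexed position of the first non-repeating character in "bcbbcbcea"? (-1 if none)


Input: bcbbcbcea
Character frequencies:
  'a': 1
  'b': 4
  'c': 3
  'e': 1
Scanning left to right for freq == 1:
  Position 0 ('b'): freq=4, skip
  Position 1 ('c'): freq=3, skip
  Position 2 ('b'): freq=4, skip
  Position 3 ('b'): freq=4, skip
  Position 4 ('c'): freq=3, skip
  Position 5 ('b'): freq=4, skip
  Position 6 ('c'): freq=3, skip
  Position 7 ('e'): unique! => answer = 7

7


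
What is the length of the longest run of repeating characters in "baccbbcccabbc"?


Input: "baccbbcccabbc"
Scanning for longest run:
  Position 1 ('a'): new char, reset run to 1
  Position 2 ('c'): new char, reset run to 1
  Position 3 ('c'): continues run of 'c', length=2
  Position 4 ('b'): new char, reset run to 1
  Position 5 ('b'): continues run of 'b', length=2
  Position 6 ('c'): new char, reset run to 1
  Position 7 ('c'): continues run of 'c', length=2
  Position 8 ('c'): continues run of 'c', length=3
  Position 9 ('a'): new char, reset run to 1
  Position 10 ('b'): new char, reset run to 1
  Position 11 ('b'): continues run of 'b', length=2
  Position 12 ('c'): new char, reset run to 1
Longest run: 'c' with length 3

3


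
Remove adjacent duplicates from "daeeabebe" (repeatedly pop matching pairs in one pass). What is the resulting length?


Input: daeeabebe
Stack-based adjacent duplicate removal:
  Read 'd': push. Stack: d
  Read 'a': push. Stack: da
  Read 'e': push. Stack: dae
  Read 'e': matches stack top 'e' => pop. Stack: da
  Read 'a': matches stack top 'a' => pop. Stack: d
  Read 'b': push. Stack: db
  Read 'e': push. Stack: dbe
  Read 'b': push. Stack: dbeb
  Read 'e': push. Stack: dbebe
Final stack: "dbebe" (length 5)

5


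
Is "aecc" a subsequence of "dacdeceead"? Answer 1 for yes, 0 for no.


Check if "aecc" is a subsequence of "dacdeceead"
Greedy scan:
  Position 0 ('d'): no match needed
  Position 1 ('a'): matches sub[0] = 'a'
  Position 2 ('c'): no match needed
  Position 3 ('d'): no match needed
  Position 4 ('e'): matches sub[1] = 'e'
  Position 5 ('c'): matches sub[2] = 'c'
  Position 6 ('e'): no match needed
  Position 7 ('e'): no match needed
  Position 8 ('a'): no match needed
  Position 9 ('d'): no match needed
Only matched 3/4 characters => not a subsequence

0


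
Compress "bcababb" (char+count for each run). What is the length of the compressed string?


Input: bcababb
Runs:
  'b' x 1 => "b1"
  'c' x 1 => "c1"
  'a' x 1 => "a1"
  'b' x 1 => "b1"
  'a' x 1 => "a1"
  'b' x 2 => "b2"
Compressed: "b1c1a1b1a1b2"
Compressed length: 12

12


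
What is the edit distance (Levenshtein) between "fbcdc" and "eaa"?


Computing edit distance: "fbcdc" -> "eaa"
DP table:
           e    a    a
      0    1    2    3
  f   1    1    2    3
  b   2    2    2    3
  c   3    3    3    3
  d   4    4    4    4
  c   5    5    5    5
Edit distance = dp[5][3] = 5

5


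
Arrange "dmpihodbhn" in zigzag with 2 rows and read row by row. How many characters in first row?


Zigzag "dmpihodbhn" into 2 rows:
Placing characters:
  'd' => row 0
  'm' => row 1
  'p' => row 0
  'i' => row 1
  'h' => row 0
  'o' => row 1
  'd' => row 0
  'b' => row 1
  'h' => row 0
  'n' => row 1
Rows:
  Row 0: "dphdh"
  Row 1: "miobn"
First row length: 5

5


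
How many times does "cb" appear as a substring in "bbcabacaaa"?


Searching for "cb" in "bbcabacaaa"
Scanning each position:
  Position 0: "bb" => no
  Position 1: "bc" => no
  Position 2: "ca" => no
  Position 3: "ab" => no
  Position 4: "ba" => no
  Position 5: "ac" => no
  Position 6: "ca" => no
  Position 7: "aa" => no
  Position 8: "aa" => no
Total occurrences: 0

0


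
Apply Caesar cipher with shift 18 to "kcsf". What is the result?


Caesar cipher: shift "kcsf" by 18
  'k' (pos 10) + 18 = pos 2 = 'c'
  'c' (pos 2) + 18 = pos 20 = 'u'
  's' (pos 18) + 18 = pos 10 = 'k'
  'f' (pos 5) + 18 = pos 23 = 'x'
Result: cukx

cukx


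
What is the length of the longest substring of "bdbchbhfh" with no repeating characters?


Input: "bdbchbhfh"
Sliding window (track last position of each char):
  Position 0 ('b'): window [0,0] length 1 -- new best
  Position 1 ('d'): window [0,1] length 2 -- new best
  Position 2 ('b'): repeat (last at 0), move window start to 1
  Position 2 ('b'): window [1,2] length 2
  Position 3 ('c'): window [1,3] length 3 -- new best
  Position 4 ('h'): window [1,4] length 4 -- new best
  Position 5 ('b'): repeat (last at 2), move window start to 3
  Position 5 ('b'): window [3,5] length 3
  Position 6 ('h'): repeat (last at 4), move window start to 5
  Position 6 ('h'): window [5,6] length 2
  Position 7 ('f'): window [5,7] length 3
  Position 8 ('h'): repeat (last at 6), move window start to 7
  Position 8 ('h'): window [7,8] length 2
Longest substring with no repeats: "dbch" with length 4

4


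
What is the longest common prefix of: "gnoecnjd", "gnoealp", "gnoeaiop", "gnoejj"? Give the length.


Words: gnoecnjd, gnoealp, gnoeaiop, gnoejj
  Position 0: all 'g' => match
  Position 1: all 'n' => match
  Position 2: all 'o' => match
  Position 3: all 'e' => match
  Position 4: ('c', 'a', 'a', 'j') => mismatch, stop
LCP = "gnoe" (length 4)

4


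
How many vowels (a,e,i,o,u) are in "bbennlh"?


Input: bbennlh
Checking each character:
  'b' at position 0: consonant
  'b' at position 1: consonant
  'e' at position 2: vowel (running total: 1)
  'n' at position 3: consonant
  'n' at position 4: consonant
  'l' at position 5: consonant
  'h' at position 6: consonant
Total vowels: 1

1


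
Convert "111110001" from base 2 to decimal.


Input: "111110001" in base 2
Positional expansion:
  Digit '1' (value 1) x 2^8 = 256
  Digit '1' (value 1) x 2^7 = 128
  Digit '1' (value 1) x 2^6 = 64
  Digit '1' (value 1) x 2^5 = 32
  Digit '1' (value 1) x 2^4 = 16
  Digit '0' (value 0) x 2^3 = 0
  Digit '0' (value 0) x 2^2 = 0
  Digit '0' (value 0) x 2^1 = 0
  Digit '1' (value 1) x 2^0 = 1
Sum = 497

497


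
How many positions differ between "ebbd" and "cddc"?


Comparing "ebbd" and "cddc" position by position:
  Position 0: 'e' vs 'c' => DIFFER
  Position 1: 'b' vs 'd' => DIFFER
  Position 2: 'b' vs 'd' => DIFFER
  Position 3: 'd' vs 'c' => DIFFER
Positions that differ: 4

4


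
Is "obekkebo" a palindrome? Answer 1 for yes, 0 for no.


Input: obekkebo
Reversed: obekkebo
  Compare pos 0 ('o') with pos 7 ('o'): match
  Compare pos 1 ('b') with pos 6 ('b'): match
  Compare pos 2 ('e') with pos 5 ('e'): match
  Compare pos 3 ('k') with pos 4 ('k'): match
Result: palindrome

1


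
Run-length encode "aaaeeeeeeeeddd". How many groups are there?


Input: aaaeeeeeeeeddd
Scanning for consecutive runs:
  Group 1: 'a' x 3 (positions 0-2)
  Group 2: 'e' x 8 (positions 3-10)
  Group 3: 'd' x 3 (positions 11-13)
Total groups: 3

3


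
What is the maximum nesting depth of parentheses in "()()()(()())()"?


Input: "()()()(()())()"
Tracking depth:
  Position 0 '(': depth becomes 1
  Position 1 ')': depth becomes 0
  Position 2 '(': depth becomes 1
  Position 3 ')': depth becomes 0
  Position 4 '(': depth becomes 1
  Position 5 ')': depth becomes 0
  Position 6 '(': depth becomes 1
  Position 7 '(': depth becomes 2
  Position 8 ')': depth becomes 1
  Position 9 '(': depth becomes 2
  Position 10 ')': depth becomes 1
  Position 11 ')': depth becomes 0
  Position 12 '(': depth becomes 1
  Position 13 ')': depth becomes 0
Maximum depth reached: 2

2


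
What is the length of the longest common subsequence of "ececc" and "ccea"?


LCS of "ececc" and "ccea"
DP table:
           c    c    e    a
      0    0    0    0    0
  e   0    0    0    1    1
  c   0    1    1    1    1
  e   0    1    1    2    2
  c   0    1    2    2    2
  c   0    1    2    2    2
LCS length = dp[5][4] = 2

2


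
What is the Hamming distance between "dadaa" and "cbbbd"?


Comparing "dadaa" and "cbbbd" position by position:
  Position 0: 'd' vs 'c' => differ
  Position 1: 'a' vs 'b' => differ
  Position 2: 'd' vs 'b' => differ
  Position 3: 'a' vs 'b' => differ
  Position 4: 'a' vs 'd' => differ
Total differences (Hamming distance): 5

5


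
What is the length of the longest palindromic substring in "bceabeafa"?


Input: "bceabeafa"
Checking substrings for palindromes:
  [6:9] "afa" (len 3) => palindrome
Longest palindromic substring: "afa" with length 3

3


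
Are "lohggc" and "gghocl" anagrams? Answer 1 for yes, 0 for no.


Strings: "lohggc", "gghocl"
Sorted first:  cgghlo
Sorted second: cgghlo
Sorted forms match => anagrams

1


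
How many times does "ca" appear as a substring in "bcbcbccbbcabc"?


Searching for "ca" in "bcbcbccbbcabc"
Scanning each position:
  Position 0: "bc" => no
  Position 1: "cb" => no
  Position 2: "bc" => no
  Position 3: "cb" => no
  Position 4: "bc" => no
  Position 5: "cc" => no
  Position 6: "cb" => no
  Position 7: "bb" => no
  Position 8: "bc" => no
  Position 9: "ca" => MATCH
  Position 10: "ab" => no
  Position 11: "bc" => no
Total occurrences: 1

1


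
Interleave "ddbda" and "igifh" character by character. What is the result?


Interleaving "ddbda" and "igifh":
  Position 0: 'd' from first, 'i' from second => "di"
  Position 1: 'd' from first, 'g' from second => "dg"
  Position 2: 'b' from first, 'i' from second => "bi"
  Position 3: 'd' from first, 'f' from second => "df"
  Position 4: 'a' from first, 'h' from second => "ah"
Result: didgbidfah

didgbidfah


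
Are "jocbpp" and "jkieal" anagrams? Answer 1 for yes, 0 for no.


Strings: "jocbpp", "jkieal"
Sorted first:  bcjopp
Sorted second: aeijkl
Differ at position 0: 'b' vs 'a' => not anagrams

0


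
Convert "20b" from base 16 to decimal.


Input: "20b" in base 16
Positional expansion:
  Digit '2' (value 2) x 16^2 = 512
  Digit '0' (value 0) x 16^1 = 0
  Digit 'b' (value 11) x 16^0 = 11
Sum = 523

523


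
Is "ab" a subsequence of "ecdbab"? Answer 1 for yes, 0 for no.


Check if "ab" is a subsequence of "ecdbab"
Greedy scan:
  Position 0 ('e'): no match needed
  Position 1 ('c'): no match needed
  Position 2 ('d'): no match needed
  Position 3 ('b'): no match needed
  Position 4 ('a'): matches sub[0] = 'a'
  Position 5 ('b'): matches sub[1] = 'b'
All 2 characters matched => is a subsequence

1


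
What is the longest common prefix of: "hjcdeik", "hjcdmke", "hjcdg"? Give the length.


Words: hjcdeik, hjcdmke, hjcdg
  Position 0: all 'h' => match
  Position 1: all 'j' => match
  Position 2: all 'c' => match
  Position 3: all 'd' => match
  Position 4: ('e', 'm', 'g') => mismatch, stop
LCP = "hjcd" (length 4)

4


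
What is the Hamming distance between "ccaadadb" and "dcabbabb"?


Comparing "ccaadadb" and "dcabbabb" position by position:
  Position 0: 'c' vs 'd' => differ
  Position 1: 'c' vs 'c' => same
  Position 2: 'a' vs 'a' => same
  Position 3: 'a' vs 'b' => differ
  Position 4: 'd' vs 'b' => differ
  Position 5: 'a' vs 'a' => same
  Position 6: 'd' vs 'b' => differ
  Position 7: 'b' vs 'b' => same
Total differences (Hamming distance): 4

4


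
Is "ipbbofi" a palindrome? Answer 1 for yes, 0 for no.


Input: ipbbofi
Reversed: ifobbpi
  Compare pos 0 ('i') with pos 6 ('i'): match
  Compare pos 1 ('p') with pos 5 ('f'): MISMATCH
  Compare pos 2 ('b') with pos 4 ('o'): MISMATCH
Result: not a palindrome

0


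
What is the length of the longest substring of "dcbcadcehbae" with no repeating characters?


Input: "dcbcadcehbae"
Sliding window (track last position of each char):
  Position 0 ('d'): window [0,0] length 1 -- new best
  Position 1 ('c'): window [0,1] length 2 -- new best
  Position 2 ('b'): window [0,2] length 3 -- new best
  Position 3 ('c'): repeat (last at 1), move window start to 2
  Position 3 ('c'): window [2,3] length 2
  Position 4 ('a'): window [2,4] length 3
  Position 5 ('d'): window [2,5] length 4 -- new best
  Position 6 ('c'): repeat (last at 3), move window start to 4
  Position 6 ('c'): window [4,6] length 3
  Position 7 ('e'): window [4,7] length 4
  Position 8 ('h'): window [4,8] length 5 -- new best
  Position 9 ('b'): window [4,9] length 6 -- new best
  Position 10 ('a'): repeat (last at 4), move window start to 5
  Position 10 ('a'): window [5,10] length 6
  Position 11 ('e'): repeat (last at 7), move window start to 8
  Position 11 ('e'): window [8,11] length 4
Longest substring with no repeats: "adcehb" with length 6

6


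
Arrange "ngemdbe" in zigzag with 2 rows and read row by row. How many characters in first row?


Zigzag "ngemdbe" into 2 rows:
Placing characters:
  'n' => row 0
  'g' => row 1
  'e' => row 0
  'm' => row 1
  'd' => row 0
  'b' => row 1
  'e' => row 0
Rows:
  Row 0: "nede"
  Row 1: "gmb"
First row length: 4

4


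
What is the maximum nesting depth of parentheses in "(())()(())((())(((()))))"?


Input: "(())()(())((())(((()))))"
Tracking depth:
  Position 0 '(': depth becomes 1
  Position 1 '(': depth becomes 2
  Position 2 ')': depth becomes 1
  Position 3 ')': depth becomes 0
  Position 4 '(': depth becomes 1
  Position 5 ')': depth becomes 0
  Position 6 '(': depth becomes 1
  Position 7 '(': depth becomes 2
  Position 8 ')': depth becomes 1
  Position 9 ')': depth becomes 0
  Position 10 '(': depth becomes 1
  Position 11 '(': depth becomes 2
  Position 12 '(': depth becomes 3
  Position 13 ')': depth becomes 2
  Position 14 ')': depth becomes 1
  Position 15 '(': depth becomes 2
  Position 16 '(': depth becomes 3
  Position 17 '(': depth becomes 4
  Position 18 '(': depth becomes 5
  Position 19 ')': depth becomes 4
  Position 20 ')': depth becomes 3
  Position 21 ')': depth becomes 2
  Position 22 ')': depth becomes 1
  Position 23 ')': depth becomes 0
Maximum depth reached: 5

5


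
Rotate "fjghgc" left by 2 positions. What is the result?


Input: "fjghgc", rotate left by 2
First 2 characters: "fj"
Remaining characters: "ghgc"
Concatenate remaining + first: "ghgc" + "fj" = "ghgcfj"

ghgcfj


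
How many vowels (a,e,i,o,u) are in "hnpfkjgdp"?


Input: hnpfkjgdp
Checking each character:
  'h' at position 0: consonant
  'n' at position 1: consonant
  'p' at position 2: consonant
  'f' at position 3: consonant
  'k' at position 4: consonant
  'j' at position 5: consonant
  'g' at position 6: consonant
  'd' at position 7: consonant
  'p' at position 8: consonant
Total vowels: 0

0


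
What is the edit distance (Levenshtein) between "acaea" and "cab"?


Computing edit distance: "acaea" -> "cab"
DP table:
           c    a    b
      0    1    2    3
  a   1    1    1    2
  c   2    1    2    2
  a   3    2    1    2
  e   4    3    2    2
  a   5    4    3    3
Edit distance = dp[5][3] = 3

3


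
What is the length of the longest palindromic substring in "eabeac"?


Input: "eabeac"
Checking substrings for palindromes:
  No multi-char palindromic substrings found
Longest palindromic substring: "e" with length 1

1


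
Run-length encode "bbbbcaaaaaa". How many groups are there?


Input: bbbbcaaaaaa
Scanning for consecutive runs:
  Group 1: 'b' x 4 (positions 0-3)
  Group 2: 'c' x 1 (positions 4-4)
  Group 3: 'a' x 6 (positions 5-10)
Total groups: 3

3


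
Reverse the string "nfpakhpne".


Input: nfpakhpne
Reading characters right to left:
  Position 8: 'e'
  Position 7: 'n'
  Position 6: 'p'
  Position 5: 'h'
  Position 4: 'k'
  Position 3: 'a'
  Position 2: 'p'
  Position 1: 'f'
  Position 0: 'n'
Reversed: enphkapfn

enphkapfn


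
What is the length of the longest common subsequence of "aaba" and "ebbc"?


LCS of "aaba" and "ebbc"
DP table:
           e    b    b    c
      0    0    0    0    0
  a   0    0    0    0    0
  a   0    0    0    0    0
  b   0    0    1    1    1
  a   0    0    1    1    1
LCS length = dp[4][4] = 1

1


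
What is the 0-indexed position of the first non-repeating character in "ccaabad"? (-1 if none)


Input: ccaabad
Character frequencies:
  'a': 3
  'b': 1
  'c': 2
  'd': 1
Scanning left to right for freq == 1:
  Position 0 ('c'): freq=2, skip
  Position 1 ('c'): freq=2, skip
  Position 2 ('a'): freq=3, skip
  Position 3 ('a'): freq=3, skip
  Position 4 ('b'): unique! => answer = 4

4


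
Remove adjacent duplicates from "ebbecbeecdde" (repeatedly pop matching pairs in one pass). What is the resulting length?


Input: ebbecbeecdde
Stack-based adjacent duplicate removal:
  Read 'e': push. Stack: e
  Read 'b': push. Stack: eb
  Read 'b': matches stack top 'b' => pop. Stack: e
  Read 'e': matches stack top 'e' => pop. Stack: (empty)
  Read 'c': push. Stack: c
  Read 'b': push. Stack: cb
  Read 'e': push. Stack: cbe
  Read 'e': matches stack top 'e' => pop. Stack: cb
  Read 'c': push. Stack: cbc
  Read 'd': push. Stack: cbcd
  Read 'd': matches stack top 'd' => pop. Stack: cbc
  Read 'e': push. Stack: cbce
Final stack: "cbce" (length 4)

4


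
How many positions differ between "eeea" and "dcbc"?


Comparing "eeea" and "dcbc" position by position:
  Position 0: 'e' vs 'd' => DIFFER
  Position 1: 'e' vs 'c' => DIFFER
  Position 2: 'e' vs 'b' => DIFFER
  Position 3: 'a' vs 'c' => DIFFER
Positions that differ: 4

4


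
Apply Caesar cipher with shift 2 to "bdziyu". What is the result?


Caesar cipher: shift "bdziyu" by 2
  'b' (pos 1) + 2 = pos 3 = 'd'
  'd' (pos 3) + 2 = pos 5 = 'f'
  'z' (pos 25) + 2 = pos 1 = 'b'
  'i' (pos 8) + 2 = pos 10 = 'k'
  'y' (pos 24) + 2 = pos 0 = 'a'
  'u' (pos 20) + 2 = pos 22 = 'w'
Result: dfbkaw

dfbkaw


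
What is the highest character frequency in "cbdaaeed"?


Input: cbdaaeed
Character counts:
  'a': 2
  'b': 1
  'c': 1
  'd': 2
  'e': 2
Maximum frequency: 2

2


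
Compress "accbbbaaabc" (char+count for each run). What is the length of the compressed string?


Input: accbbbaaabc
Runs:
  'a' x 1 => "a1"
  'c' x 2 => "c2"
  'b' x 3 => "b3"
  'a' x 3 => "a3"
  'b' x 1 => "b1"
  'c' x 1 => "c1"
Compressed: "a1c2b3a3b1c1"
Compressed length: 12

12


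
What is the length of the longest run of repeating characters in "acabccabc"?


Input: "acabccabc"
Scanning for longest run:
  Position 1 ('c'): new char, reset run to 1
  Position 2 ('a'): new char, reset run to 1
  Position 3 ('b'): new char, reset run to 1
  Position 4 ('c'): new char, reset run to 1
  Position 5 ('c'): continues run of 'c', length=2
  Position 6 ('a'): new char, reset run to 1
  Position 7 ('b'): new char, reset run to 1
  Position 8 ('c'): new char, reset run to 1
Longest run: 'c' with length 2

2


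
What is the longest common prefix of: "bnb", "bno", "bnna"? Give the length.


Words: bnb, bno, bnna
  Position 0: all 'b' => match
  Position 1: all 'n' => match
  Position 2: ('b', 'o', 'n') => mismatch, stop
LCP = "bn" (length 2)

2


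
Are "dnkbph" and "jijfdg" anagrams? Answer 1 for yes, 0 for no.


Strings: "dnkbph", "jijfdg"
Sorted first:  bdhknp
Sorted second: dfgijj
Differ at position 0: 'b' vs 'd' => not anagrams

0


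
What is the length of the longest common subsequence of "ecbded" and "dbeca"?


LCS of "ecbded" and "dbeca"
DP table:
           d    b    e    c    a
      0    0    0    0    0    0
  e   0    0    0    1    1    1
  c   0    0    0    1    2    2
  b   0    0    1    1    2    2
  d   0    1    1    1    2    2
  e   0    1    1    2    2    2
  d   0    1    1    2    2    2
LCS length = dp[6][5] = 2

2


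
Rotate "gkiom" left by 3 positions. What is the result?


Input: "gkiom", rotate left by 3
First 3 characters: "gki"
Remaining characters: "om"
Concatenate remaining + first: "om" + "gki" = "omgki"

omgki


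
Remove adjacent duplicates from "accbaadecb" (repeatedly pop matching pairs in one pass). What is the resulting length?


Input: accbaadecb
Stack-based adjacent duplicate removal:
  Read 'a': push. Stack: a
  Read 'c': push. Stack: ac
  Read 'c': matches stack top 'c' => pop. Stack: a
  Read 'b': push. Stack: ab
  Read 'a': push. Stack: aba
  Read 'a': matches stack top 'a' => pop. Stack: ab
  Read 'd': push. Stack: abd
  Read 'e': push. Stack: abde
  Read 'c': push. Stack: abdec
  Read 'b': push. Stack: abdecb
Final stack: "abdecb" (length 6)

6


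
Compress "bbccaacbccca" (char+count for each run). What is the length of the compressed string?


Input: bbccaacbccca
Runs:
  'b' x 2 => "b2"
  'c' x 2 => "c2"
  'a' x 2 => "a2"
  'c' x 1 => "c1"
  'b' x 1 => "b1"
  'c' x 3 => "c3"
  'a' x 1 => "a1"
Compressed: "b2c2a2c1b1c3a1"
Compressed length: 14

14


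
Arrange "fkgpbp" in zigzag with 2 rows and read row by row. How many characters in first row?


Zigzag "fkgpbp" into 2 rows:
Placing characters:
  'f' => row 0
  'k' => row 1
  'g' => row 0
  'p' => row 1
  'b' => row 0
  'p' => row 1
Rows:
  Row 0: "fgb"
  Row 1: "kpp"
First row length: 3

3


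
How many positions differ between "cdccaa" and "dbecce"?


Comparing "cdccaa" and "dbecce" position by position:
  Position 0: 'c' vs 'd' => DIFFER
  Position 1: 'd' vs 'b' => DIFFER
  Position 2: 'c' vs 'e' => DIFFER
  Position 3: 'c' vs 'c' => same
  Position 4: 'a' vs 'c' => DIFFER
  Position 5: 'a' vs 'e' => DIFFER
Positions that differ: 5

5


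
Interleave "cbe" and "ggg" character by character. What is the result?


Interleaving "cbe" and "ggg":
  Position 0: 'c' from first, 'g' from second => "cg"
  Position 1: 'b' from first, 'g' from second => "bg"
  Position 2: 'e' from first, 'g' from second => "eg"
Result: cgbgeg

cgbgeg


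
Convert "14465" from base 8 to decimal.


Input: "14465" in base 8
Positional expansion:
  Digit '1' (value 1) x 8^4 = 4096
  Digit '4' (value 4) x 8^3 = 2048
  Digit '4' (value 4) x 8^2 = 256
  Digit '6' (value 6) x 8^1 = 48
  Digit '5' (value 5) x 8^0 = 5
Sum = 6453

6453


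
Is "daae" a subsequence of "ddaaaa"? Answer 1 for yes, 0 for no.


Check if "daae" is a subsequence of "ddaaaa"
Greedy scan:
  Position 0 ('d'): matches sub[0] = 'd'
  Position 1 ('d'): no match needed
  Position 2 ('a'): matches sub[1] = 'a'
  Position 3 ('a'): matches sub[2] = 'a'
  Position 4 ('a'): no match needed
  Position 5 ('a'): no match needed
Only matched 3/4 characters => not a subsequence

0


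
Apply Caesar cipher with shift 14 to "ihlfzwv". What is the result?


Caesar cipher: shift "ihlfzwv" by 14
  'i' (pos 8) + 14 = pos 22 = 'w'
  'h' (pos 7) + 14 = pos 21 = 'v'
  'l' (pos 11) + 14 = pos 25 = 'z'
  'f' (pos 5) + 14 = pos 19 = 't'
  'z' (pos 25) + 14 = pos 13 = 'n'
  'w' (pos 22) + 14 = pos 10 = 'k'
  'v' (pos 21) + 14 = pos 9 = 'j'
Result: wvztnkj

wvztnkj


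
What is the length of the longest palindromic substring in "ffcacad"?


Input: "ffcacad"
Checking substrings for palindromes:
  [2:5] "cac" (len 3) => palindrome
  [3:6] "aca" (len 3) => palindrome
  [0:2] "ff" (len 2) => palindrome
Longest palindromic substring: "cac" with length 3

3


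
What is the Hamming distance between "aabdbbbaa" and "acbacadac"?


Comparing "aabdbbbaa" and "acbacadac" position by position:
  Position 0: 'a' vs 'a' => same
  Position 1: 'a' vs 'c' => differ
  Position 2: 'b' vs 'b' => same
  Position 3: 'd' vs 'a' => differ
  Position 4: 'b' vs 'c' => differ
  Position 5: 'b' vs 'a' => differ
  Position 6: 'b' vs 'd' => differ
  Position 7: 'a' vs 'a' => same
  Position 8: 'a' vs 'c' => differ
Total differences (Hamming distance): 6

6


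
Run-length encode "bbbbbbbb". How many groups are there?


Input: bbbbbbbb
Scanning for consecutive runs:
  Group 1: 'b' x 8 (positions 0-7)
Total groups: 1

1


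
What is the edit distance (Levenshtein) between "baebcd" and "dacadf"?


Computing edit distance: "baebcd" -> "dacadf"
DP table:
           d    a    c    a    d    f
      0    1    2    3    4    5    6
  b   1    1    2    3    4    5    6
  a   2    2    1    2    3    4    5
  e   3    3    2    2    3    4    5
  b   4    4    3    3    3    4    5
  c   5    5    4    3    4    4    5
  d   6    5    5    4    4    4    5
Edit distance = dp[6][6] = 5

5


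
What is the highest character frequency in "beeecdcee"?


Input: beeecdcee
Character counts:
  'b': 1
  'c': 2
  'd': 1
  'e': 5
Maximum frequency: 5

5


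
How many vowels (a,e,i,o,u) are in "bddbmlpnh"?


Input: bddbmlpnh
Checking each character:
  'b' at position 0: consonant
  'd' at position 1: consonant
  'd' at position 2: consonant
  'b' at position 3: consonant
  'm' at position 4: consonant
  'l' at position 5: consonant
  'p' at position 6: consonant
  'n' at position 7: consonant
  'h' at position 8: consonant
Total vowels: 0

0


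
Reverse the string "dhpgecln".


Input: dhpgecln
Reading characters right to left:
  Position 7: 'n'
  Position 6: 'l'
  Position 5: 'c'
  Position 4: 'e'
  Position 3: 'g'
  Position 2: 'p'
  Position 1: 'h'
  Position 0: 'd'
Reversed: nlcegphd

nlcegphd


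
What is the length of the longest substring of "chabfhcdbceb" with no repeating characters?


Input: "chabfhcdbceb"
Sliding window (track last position of each char):
  Position 0 ('c'): window [0,0] length 1 -- new best
  Position 1 ('h'): window [0,1] length 2 -- new best
  Position 2 ('a'): window [0,2] length 3 -- new best
  Position 3 ('b'): window [0,3] length 4 -- new best
  Position 4 ('f'): window [0,4] length 5 -- new best
  Position 5 ('h'): repeat (last at 1), move window start to 2
  Position 5 ('h'): window [2,5] length 4
  Position 6 ('c'): window [2,6] length 5
  Position 7 ('d'): window [2,7] length 6 -- new best
  Position 8 ('b'): repeat (last at 3), move window start to 4
  Position 8 ('b'): window [4,8] length 5
  Position 9 ('c'): repeat (last at 6), move window start to 7
  Position 9 ('c'): window [7,9] length 3
  Position 10 ('e'): window [7,10] length 4
  Position 11 ('b'): repeat (last at 8), move window start to 9
  Position 11 ('b'): window [9,11] length 3
Longest substring with no repeats: "abfhcd" with length 6

6


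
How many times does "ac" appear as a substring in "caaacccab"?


Searching for "ac" in "caaacccab"
Scanning each position:
  Position 0: "ca" => no
  Position 1: "aa" => no
  Position 2: "aa" => no
  Position 3: "ac" => MATCH
  Position 4: "cc" => no
  Position 5: "cc" => no
  Position 6: "ca" => no
  Position 7: "ab" => no
Total occurrences: 1

1


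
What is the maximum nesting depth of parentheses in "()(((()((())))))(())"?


Input: "()(((()((())))))(())"
Tracking depth:
  Position 0 '(': depth becomes 1
  Position 1 ')': depth becomes 0
  Position 2 '(': depth becomes 1
  Position 3 '(': depth becomes 2
  Position 4 '(': depth becomes 3
  Position 5 '(': depth becomes 4
  Position 6 ')': depth becomes 3
  Position 7 '(': depth becomes 4
  Position 8 '(': depth becomes 5
  Position 9 '(': depth becomes 6
  Position 10 ')': depth becomes 5
  Position 11 ')': depth becomes 4
  Position 12 ')': depth becomes 3
  Position 13 ')': depth becomes 2
  Position 14 ')': depth becomes 1
  Position 15 ')': depth becomes 0
  Position 16 '(': depth becomes 1
  Position 17 '(': depth becomes 2
  Position 18 ')': depth becomes 1
  Position 19 ')': depth becomes 0
Maximum depth reached: 6

6


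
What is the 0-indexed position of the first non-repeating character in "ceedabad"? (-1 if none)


Input: ceedabad
Character frequencies:
  'a': 2
  'b': 1
  'c': 1
  'd': 2
  'e': 2
Scanning left to right for freq == 1:
  Position 0 ('c'): unique! => answer = 0

0


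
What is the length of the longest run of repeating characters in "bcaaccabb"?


Input: "bcaaccabb"
Scanning for longest run:
  Position 1 ('c'): new char, reset run to 1
  Position 2 ('a'): new char, reset run to 1
  Position 3 ('a'): continues run of 'a', length=2
  Position 4 ('c'): new char, reset run to 1
  Position 5 ('c'): continues run of 'c', length=2
  Position 6 ('a'): new char, reset run to 1
  Position 7 ('b'): new char, reset run to 1
  Position 8 ('b'): continues run of 'b', length=2
Longest run: 'a' with length 2

2


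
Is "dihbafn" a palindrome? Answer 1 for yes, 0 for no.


Input: dihbafn
Reversed: nfabhid
  Compare pos 0 ('d') with pos 6 ('n'): MISMATCH
  Compare pos 1 ('i') with pos 5 ('f'): MISMATCH
  Compare pos 2 ('h') with pos 4 ('a'): MISMATCH
Result: not a palindrome

0


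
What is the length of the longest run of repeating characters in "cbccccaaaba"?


Input: "cbccccaaaba"
Scanning for longest run:
  Position 1 ('b'): new char, reset run to 1
  Position 2 ('c'): new char, reset run to 1
  Position 3 ('c'): continues run of 'c', length=2
  Position 4 ('c'): continues run of 'c', length=3
  Position 5 ('c'): continues run of 'c', length=4
  Position 6 ('a'): new char, reset run to 1
  Position 7 ('a'): continues run of 'a', length=2
  Position 8 ('a'): continues run of 'a', length=3
  Position 9 ('b'): new char, reset run to 1
  Position 10 ('a'): new char, reset run to 1
Longest run: 'c' with length 4

4


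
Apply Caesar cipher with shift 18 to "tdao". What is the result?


Caesar cipher: shift "tdao" by 18
  't' (pos 19) + 18 = pos 11 = 'l'
  'd' (pos 3) + 18 = pos 21 = 'v'
  'a' (pos 0) + 18 = pos 18 = 's'
  'o' (pos 14) + 18 = pos 6 = 'g'
Result: lvsg

lvsg


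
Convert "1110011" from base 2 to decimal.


Input: "1110011" in base 2
Positional expansion:
  Digit '1' (value 1) x 2^6 = 64
  Digit '1' (value 1) x 2^5 = 32
  Digit '1' (value 1) x 2^4 = 16
  Digit '0' (value 0) x 2^3 = 0
  Digit '0' (value 0) x 2^2 = 0
  Digit '1' (value 1) x 2^1 = 2
  Digit '1' (value 1) x 2^0 = 1
Sum = 115

115


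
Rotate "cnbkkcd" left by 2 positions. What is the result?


Input: "cnbkkcd", rotate left by 2
First 2 characters: "cn"
Remaining characters: "bkkcd"
Concatenate remaining + first: "bkkcd" + "cn" = "bkkcdcn"

bkkcdcn


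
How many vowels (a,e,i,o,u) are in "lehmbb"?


Input: lehmbb
Checking each character:
  'l' at position 0: consonant
  'e' at position 1: vowel (running total: 1)
  'h' at position 2: consonant
  'm' at position 3: consonant
  'b' at position 4: consonant
  'b' at position 5: consonant
Total vowels: 1

1


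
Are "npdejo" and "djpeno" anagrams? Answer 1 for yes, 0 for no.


Strings: "npdejo", "djpeno"
Sorted first:  dejnop
Sorted second: dejnop
Sorted forms match => anagrams

1


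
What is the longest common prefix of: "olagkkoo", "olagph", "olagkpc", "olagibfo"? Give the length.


Words: olagkkoo, olagph, olagkpc, olagibfo
  Position 0: all 'o' => match
  Position 1: all 'l' => match
  Position 2: all 'a' => match
  Position 3: all 'g' => match
  Position 4: ('k', 'p', 'k', 'i') => mismatch, stop
LCP = "olag" (length 4)

4


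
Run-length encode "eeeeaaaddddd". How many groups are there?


Input: eeeeaaaddddd
Scanning for consecutive runs:
  Group 1: 'e' x 4 (positions 0-3)
  Group 2: 'a' x 3 (positions 4-6)
  Group 3: 'd' x 5 (positions 7-11)
Total groups: 3

3


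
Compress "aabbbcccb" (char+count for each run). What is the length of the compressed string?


Input: aabbbcccb
Runs:
  'a' x 2 => "a2"
  'b' x 3 => "b3"
  'c' x 3 => "c3"
  'b' x 1 => "b1"
Compressed: "a2b3c3b1"
Compressed length: 8

8


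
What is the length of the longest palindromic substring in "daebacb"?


Input: "daebacb"
Checking substrings for palindromes:
  No multi-char palindromic substrings found
Longest palindromic substring: "d" with length 1

1


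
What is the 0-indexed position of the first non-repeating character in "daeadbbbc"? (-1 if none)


Input: daeadbbbc
Character frequencies:
  'a': 2
  'b': 3
  'c': 1
  'd': 2
  'e': 1
Scanning left to right for freq == 1:
  Position 0 ('d'): freq=2, skip
  Position 1 ('a'): freq=2, skip
  Position 2 ('e'): unique! => answer = 2

2


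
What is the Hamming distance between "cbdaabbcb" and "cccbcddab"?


Comparing "cbdaabbcb" and "cccbcddab" position by position:
  Position 0: 'c' vs 'c' => same
  Position 1: 'b' vs 'c' => differ
  Position 2: 'd' vs 'c' => differ
  Position 3: 'a' vs 'b' => differ
  Position 4: 'a' vs 'c' => differ
  Position 5: 'b' vs 'd' => differ
  Position 6: 'b' vs 'd' => differ
  Position 7: 'c' vs 'a' => differ
  Position 8: 'b' vs 'b' => same
Total differences (Hamming distance): 7

7


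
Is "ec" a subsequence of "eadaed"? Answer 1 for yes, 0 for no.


Check if "ec" is a subsequence of "eadaed"
Greedy scan:
  Position 0 ('e'): matches sub[0] = 'e'
  Position 1 ('a'): no match needed
  Position 2 ('d'): no match needed
  Position 3 ('a'): no match needed
  Position 4 ('e'): no match needed
  Position 5 ('d'): no match needed
Only matched 1/2 characters => not a subsequence

0


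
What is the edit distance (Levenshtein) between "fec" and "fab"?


Computing edit distance: "fec" -> "fab"
DP table:
           f    a    b
      0    1    2    3
  f   1    0    1    2
  e   2    1    1    2
  c   3    2    2    2
Edit distance = dp[3][3] = 2

2


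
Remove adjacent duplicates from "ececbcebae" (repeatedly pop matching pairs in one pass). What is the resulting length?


Input: ececbcebae
Stack-based adjacent duplicate removal:
  Read 'e': push. Stack: e
  Read 'c': push. Stack: ec
  Read 'e': push. Stack: ece
  Read 'c': push. Stack: ecec
  Read 'b': push. Stack: ececb
  Read 'c': push. Stack: ececbc
  Read 'e': push. Stack: ececbce
  Read 'b': push. Stack: ececbceb
  Read 'a': push. Stack: ececbceba
  Read 'e': push. Stack: ececbcebae
Final stack: "ececbcebae" (length 10)

10


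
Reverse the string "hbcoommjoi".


Input: hbcoommjoi
Reading characters right to left:
  Position 9: 'i'
  Position 8: 'o'
  Position 7: 'j'
  Position 6: 'm'
  Position 5: 'm'
  Position 4: 'o'
  Position 3: 'o'
  Position 2: 'c'
  Position 1: 'b'
  Position 0: 'h'
Reversed: iojmmoocbh

iojmmoocbh


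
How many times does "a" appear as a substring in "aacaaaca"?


Searching for "a" in "aacaaaca"
Scanning each position:
  Position 0: "a" => MATCH
  Position 1: "a" => MATCH
  Position 2: "c" => no
  Position 3: "a" => MATCH
  Position 4: "a" => MATCH
  Position 5: "a" => MATCH
  Position 6: "c" => no
  Position 7: "a" => MATCH
Total occurrences: 6

6


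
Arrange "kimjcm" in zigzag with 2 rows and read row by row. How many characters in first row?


Zigzag "kimjcm" into 2 rows:
Placing characters:
  'k' => row 0
  'i' => row 1
  'm' => row 0
  'j' => row 1
  'c' => row 0
  'm' => row 1
Rows:
  Row 0: "kmc"
  Row 1: "ijm"
First row length: 3

3


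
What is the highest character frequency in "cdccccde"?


Input: cdccccde
Character counts:
  'c': 5
  'd': 2
  'e': 1
Maximum frequency: 5

5


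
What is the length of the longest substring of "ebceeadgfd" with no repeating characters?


Input: "ebceeadgfd"
Sliding window (track last position of each char):
  Position 0 ('e'): window [0,0] length 1 -- new best
  Position 1 ('b'): window [0,1] length 2 -- new best
  Position 2 ('c'): window [0,2] length 3 -- new best
  Position 3 ('e'): repeat (last at 0), move window start to 1
  Position 3 ('e'): window [1,3] length 3
  Position 4 ('e'): repeat (last at 3), move window start to 4
  Position 4 ('e'): window [4,4] length 1
  Position 5 ('a'): window [4,5] length 2
  Position 6 ('d'): window [4,6] length 3
  Position 7 ('g'): window [4,7] length 4 -- new best
  Position 8 ('f'): window [4,8] length 5 -- new best
  Position 9 ('d'): repeat (last at 6), move window start to 7
  Position 9 ('d'): window [7,9] length 3
Longest substring with no repeats: "eadgf" with length 5

5
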